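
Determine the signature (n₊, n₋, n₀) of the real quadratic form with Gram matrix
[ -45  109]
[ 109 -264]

step 0: pivot -45 → sign −
step 1: pivot 1/45 → sign +
signature = (1, 1, 0)

Answer: (1, 1, 0)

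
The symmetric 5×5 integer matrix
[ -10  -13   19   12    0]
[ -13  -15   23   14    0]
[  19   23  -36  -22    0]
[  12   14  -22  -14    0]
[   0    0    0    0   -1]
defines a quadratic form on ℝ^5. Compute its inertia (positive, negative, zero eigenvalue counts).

Answer: (1, 4, 0)

Derivation:
step 0: pivot -10 → sign −
step 1: pivot 19/10 → sign +
step 2: pivot -27/19 → sign −
step 3: pivot -2/3 → sign −
step 4: pivot -1 → sign −
signature = (1, 4, 0)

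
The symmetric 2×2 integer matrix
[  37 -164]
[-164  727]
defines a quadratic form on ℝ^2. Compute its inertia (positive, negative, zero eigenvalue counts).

Answer: (2, 0, 0)

Derivation:
step 0: pivot 37 → sign +
step 1: pivot 3/37 → sign +
signature = (2, 0, 0)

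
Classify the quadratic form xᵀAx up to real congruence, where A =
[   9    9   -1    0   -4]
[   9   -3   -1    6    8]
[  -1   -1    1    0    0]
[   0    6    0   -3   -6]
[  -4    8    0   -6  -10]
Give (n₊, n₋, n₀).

Answer: (2, 1, 2)

Derivation:
step 0: pivot 9 → sign +
step 1: pivot -12 → sign −
step 2: pivot 8/9 → sign +
step 3: row/col 3 already zero → sign 0
step 4: row/col 4 already zero → sign 0
signature = (2, 1, 2)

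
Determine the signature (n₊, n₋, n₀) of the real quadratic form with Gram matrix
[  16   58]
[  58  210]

Answer: (1, 1, 0)

Derivation:
step 0: pivot 16 → sign +
step 1: pivot -1/4 → sign −
signature = (1, 1, 0)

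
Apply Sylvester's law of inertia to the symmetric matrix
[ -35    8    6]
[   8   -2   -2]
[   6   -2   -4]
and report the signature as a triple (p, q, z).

step 0: pivot -35 → sign −
step 1: pivot -6/35 → sign −
step 2: pivot -2/3 → sign −
signature = (0, 3, 0)

Answer: (0, 3, 0)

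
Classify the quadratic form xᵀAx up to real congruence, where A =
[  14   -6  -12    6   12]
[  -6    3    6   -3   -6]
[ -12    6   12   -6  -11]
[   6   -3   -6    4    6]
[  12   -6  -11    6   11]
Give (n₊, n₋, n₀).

step 0: pivot 14 → sign +
step 1: pivot 3/7 → sign +
step 2: pivot 1 → sign +
step 3: pivot -1 → sign −
step 4: pivot 1 → sign +
signature = (4, 1, 0)

Answer: (4, 1, 0)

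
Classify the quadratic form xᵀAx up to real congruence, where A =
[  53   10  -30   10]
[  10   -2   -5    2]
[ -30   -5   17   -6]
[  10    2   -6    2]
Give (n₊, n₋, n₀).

Answer: (2, 2, 0)

Derivation:
step 0: pivot 53 → sign +
step 1: pivot -206/53 → sign −
step 2: pivot 27/206 → sign +
step 3: pivot -2/3 → sign −
signature = (2, 2, 0)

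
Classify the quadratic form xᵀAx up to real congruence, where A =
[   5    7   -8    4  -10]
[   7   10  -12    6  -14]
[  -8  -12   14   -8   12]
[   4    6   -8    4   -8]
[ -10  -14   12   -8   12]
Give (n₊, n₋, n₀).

step 0: pivot 5 → sign +
step 1: pivot 1/5 → sign +
step 2: pivot -2 → sign −
step 3: row/col 3 already zero → sign 0
step 4: row/col 4 already zero → sign 0
signature = (2, 1, 2)

Answer: (2, 1, 2)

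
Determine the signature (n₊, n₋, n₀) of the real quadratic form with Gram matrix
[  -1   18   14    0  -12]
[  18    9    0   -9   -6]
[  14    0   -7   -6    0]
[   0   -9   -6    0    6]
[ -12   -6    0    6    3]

Answer: (2, 3, 0)

Derivation:
step 0: pivot -1 → sign −
step 1: pivot 333 → sign +
step 2: pivot -63/37 → sign −
step 3: pivot 1/7 → sign +
step 4: pivot -1 → sign −
signature = (2, 3, 0)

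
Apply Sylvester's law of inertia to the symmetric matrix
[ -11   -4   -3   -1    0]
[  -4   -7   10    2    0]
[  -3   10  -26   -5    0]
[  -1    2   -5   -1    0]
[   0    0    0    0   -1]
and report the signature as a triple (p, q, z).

Answer: (1, 4, 0)

Derivation:
step 0: pivot -11 → sign −
step 1: pivot -61/11 → sign −
step 2: pivot -3 → sign −
step 3: pivot 6/61 → sign +
step 4: pivot -1 → sign −
signature = (1, 4, 0)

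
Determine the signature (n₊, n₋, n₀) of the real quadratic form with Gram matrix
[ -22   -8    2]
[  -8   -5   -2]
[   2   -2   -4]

Answer: (0, 3, 0)

Derivation:
step 0: pivot -22 → sign −
step 1: pivot -23/11 → sign −
step 2: pivot -6/23 → sign −
signature = (0, 3, 0)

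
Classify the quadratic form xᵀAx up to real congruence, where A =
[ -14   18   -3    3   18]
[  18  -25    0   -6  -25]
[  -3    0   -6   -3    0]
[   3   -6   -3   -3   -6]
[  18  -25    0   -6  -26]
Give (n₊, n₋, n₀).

step 0: pivot -14 → sign −
step 1: pivot -13/7 → sign −
step 2: pivot 69/26 → sign +
step 3: pivot -3/23 → sign −
step 4: pivot -1 → sign −
signature = (1, 4, 0)

Answer: (1, 4, 0)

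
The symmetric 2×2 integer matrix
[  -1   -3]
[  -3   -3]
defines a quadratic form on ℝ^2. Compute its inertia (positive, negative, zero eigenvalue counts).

Answer: (1, 1, 0)

Derivation:
step 0: pivot -1 → sign −
step 1: pivot 6 → sign +
signature = (1, 1, 0)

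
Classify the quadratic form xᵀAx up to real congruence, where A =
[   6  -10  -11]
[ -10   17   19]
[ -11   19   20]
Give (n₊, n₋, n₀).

Answer: (2, 1, 0)

Derivation:
step 0: pivot 6 → sign +
step 1: pivot 1/3 → sign +
step 2: pivot -3/2 → sign −
signature = (2, 1, 0)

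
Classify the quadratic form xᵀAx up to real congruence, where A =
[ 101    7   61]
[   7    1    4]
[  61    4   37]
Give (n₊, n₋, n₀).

Answer: (3, 0, 0)

Derivation:
step 0: pivot 101 → sign +
step 1: pivot 52/101 → sign +
step 2: pivot 3/52 → sign +
signature = (3, 0, 0)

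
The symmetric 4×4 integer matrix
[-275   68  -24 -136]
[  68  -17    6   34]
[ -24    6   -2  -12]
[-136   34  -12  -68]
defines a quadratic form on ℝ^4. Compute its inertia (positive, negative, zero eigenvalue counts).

Answer: (1, 2, 1)

Derivation:
step 0: pivot -275 → sign −
step 1: pivot -51/275 → sign −
step 2: pivot 2/17 → sign +
step 3: row/col 3 already zero → sign 0
signature = (1, 2, 1)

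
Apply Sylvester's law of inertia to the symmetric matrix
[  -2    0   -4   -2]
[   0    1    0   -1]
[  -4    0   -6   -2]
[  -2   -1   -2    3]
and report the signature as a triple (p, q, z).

step 0: pivot -2 → sign −
step 1: pivot 1 → sign +
step 2: pivot 2 → sign +
step 3: pivot 2 → sign +
signature = (3, 1, 0)

Answer: (3, 1, 0)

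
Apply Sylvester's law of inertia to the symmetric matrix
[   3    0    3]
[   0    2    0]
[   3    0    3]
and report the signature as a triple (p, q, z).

step 0: pivot 3 → sign +
step 1: pivot 2 → sign +
step 2: row/col 2 already zero → sign 0
signature = (2, 0, 1)

Answer: (2, 0, 1)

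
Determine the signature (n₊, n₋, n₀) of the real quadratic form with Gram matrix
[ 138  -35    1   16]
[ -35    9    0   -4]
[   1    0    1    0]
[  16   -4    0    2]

step 0: pivot 138 → sign +
step 1: pivot 17/138 → sign +
step 2: pivot 8/17 → sign +
step 3: row/col 3 already zero → sign 0
signature = (3, 0, 1)

Answer: (3, 0, 1)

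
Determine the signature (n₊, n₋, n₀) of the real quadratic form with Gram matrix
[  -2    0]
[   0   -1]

step 0: pivot -2 → sign −
step 1: pivot -1 → sign −
signature = (0, 2, 0)

Answer: (0, 2, 0)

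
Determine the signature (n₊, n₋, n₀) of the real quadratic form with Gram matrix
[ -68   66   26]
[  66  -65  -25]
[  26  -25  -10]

Answer: (0, 2, 1)

Derivation:
step 0: pivot -68 → sign −
step 1: pivot -16/17 → sign −
step 2: row/col 2 already zero → sign 0
signature = (0, 2, 1)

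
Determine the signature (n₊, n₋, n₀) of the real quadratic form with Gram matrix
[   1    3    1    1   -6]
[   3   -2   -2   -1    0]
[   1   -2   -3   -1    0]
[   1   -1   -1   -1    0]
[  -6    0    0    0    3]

Answer: (1, 4, 0)

Derivation:
step 0: pivot 1 → sign +
step 1: pivot -11 → sign −
step 2: pivot -19/11 → sign −
step 3: pivot -10/19 → sign −
step 4: pivot -3/5 → sign −
signature = (1, 4, 0)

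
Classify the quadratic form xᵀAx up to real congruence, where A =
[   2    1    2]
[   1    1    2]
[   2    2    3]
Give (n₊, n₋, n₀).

step 0: pivot 2 → sign +
step 1: pivot 1/2 → sign +
step 2: pivot -1 → sign −
signature = (2, 1, 0)

Answer: (2, 1, 0)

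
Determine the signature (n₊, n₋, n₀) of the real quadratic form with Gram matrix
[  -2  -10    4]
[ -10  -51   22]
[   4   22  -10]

Answer: (1, 2, 0)

Derivation:
step 0: pivot -2 → sign −
step 1: pivot -1 → sign −
step 2: pivot 2 → sign +
signature = (1, 2, 0)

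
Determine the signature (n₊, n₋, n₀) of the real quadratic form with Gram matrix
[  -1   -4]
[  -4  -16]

step 0: pivot -1 → sign −
step 1: row/col 1 already zero → sign 0
signature = (0, 1, 1)

Answer: (0, 1, 1)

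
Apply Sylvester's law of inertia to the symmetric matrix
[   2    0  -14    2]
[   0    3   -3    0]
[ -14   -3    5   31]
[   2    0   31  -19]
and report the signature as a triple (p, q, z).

step 0: pivot 2 → sign +
step 1: pivot 3 → sign +
step 2: pivot -96 → sign −
step 3: pivot 3/32 → sign +
signature = (3, 1, 0)

Answer: (3, 1, 0)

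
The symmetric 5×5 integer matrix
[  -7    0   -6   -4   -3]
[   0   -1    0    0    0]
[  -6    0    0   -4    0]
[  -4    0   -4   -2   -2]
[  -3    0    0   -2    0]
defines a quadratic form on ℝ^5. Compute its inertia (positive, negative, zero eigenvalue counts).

Answer: (2, 2, 1)

Derivation:
step 0: pivot -7 → sign −
step 1: pivot -1 → sign −
step 2: pivot 36/7 → sign +
step 3: pivot 2/9 → sign +
step 4: row/col 4 already zero → sign 0
signature = (2, 2, 1)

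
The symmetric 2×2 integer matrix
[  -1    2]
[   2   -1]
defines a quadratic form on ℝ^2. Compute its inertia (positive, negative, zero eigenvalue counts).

step 0: pivot -1 → sign −
step 1: pivot 3 → sign +
signature = (1, 1, 0)

Answer: (1, 1, 0)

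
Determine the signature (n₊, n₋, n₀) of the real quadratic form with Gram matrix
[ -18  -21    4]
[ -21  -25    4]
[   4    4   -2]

Answer: (0, 3, 0)

Derivation:
step 0: pivot -18 → sign −
step 1: pivot -1/2 → sign −
step 2: pivot -2/9 → sign −
signature = (0, 3, 0)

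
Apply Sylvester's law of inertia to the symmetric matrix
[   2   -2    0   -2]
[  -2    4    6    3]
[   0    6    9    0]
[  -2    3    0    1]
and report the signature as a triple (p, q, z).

Answer: (2, 2, 0)

Derivation:
step 0: pivot 2 → sign +
step 1: pivot 2 → sign +
step 2: pivot -9 → sign −
step 3: pivot -1/2 → sign −
signature = (2, 2, 0)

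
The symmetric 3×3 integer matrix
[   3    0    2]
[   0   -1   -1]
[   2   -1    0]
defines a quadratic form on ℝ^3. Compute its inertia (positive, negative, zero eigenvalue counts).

Answer: (1, 2, 0)

Derivation:
step 0: pivot 3 → sign +
step 1: pivot -1 → sign −
step 2: pivot -1/3 → sign −
signature = (1, 2, 0)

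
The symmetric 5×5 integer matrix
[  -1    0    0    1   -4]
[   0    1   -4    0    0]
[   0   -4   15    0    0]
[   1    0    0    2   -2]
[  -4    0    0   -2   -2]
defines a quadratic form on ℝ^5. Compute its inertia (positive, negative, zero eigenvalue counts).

Answer: (3, 2, 0)

Derivation:
step 0: pivot -1 → sign −
step 1: pivot 1 → sign +
step 2: pivot -1 → sign −
step 3: pivot 3 → sign +
step 4: pivot 2 → sign +
signature = (3, 2, 0)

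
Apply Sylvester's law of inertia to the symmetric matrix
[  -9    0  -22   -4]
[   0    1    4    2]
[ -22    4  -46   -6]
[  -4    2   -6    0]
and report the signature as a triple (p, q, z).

Answer: (1, 3, 0)

Derivation:
step 0: pivot -9 → sign −
step 1: pivot 1 → sign +
step 2: pivot -74/9 → sign −
step 3: pivot -2/37 → sign −
signature = (1, 3, 0)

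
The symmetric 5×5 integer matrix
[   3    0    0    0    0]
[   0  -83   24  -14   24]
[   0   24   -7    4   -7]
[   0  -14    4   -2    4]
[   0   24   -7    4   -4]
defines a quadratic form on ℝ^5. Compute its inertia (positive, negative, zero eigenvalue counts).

step 0: pivot 3 → sign +
step 1: pivot -83 → sign −
step 2: pivot -5/83 → sign −
step 3: pivot 2/5 → sign +
step 4: pivot 3 → sign +
signature = (3, 2, 0)

Answer: (3, 2, 0)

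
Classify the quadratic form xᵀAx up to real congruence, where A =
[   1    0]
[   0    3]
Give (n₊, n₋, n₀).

step 0: pivot 1 → sign +
step 1: pivot 3 → sign +
signature = (2, 0, 0)

Answer: (2, 0, 0)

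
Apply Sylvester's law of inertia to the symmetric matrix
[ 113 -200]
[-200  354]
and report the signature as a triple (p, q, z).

Answer: (2, 0, 0)

Derivation:
step 0: pivot 113 → sign +
step 1: pivot 2/113 → sign +
signature = (2, 0, 0)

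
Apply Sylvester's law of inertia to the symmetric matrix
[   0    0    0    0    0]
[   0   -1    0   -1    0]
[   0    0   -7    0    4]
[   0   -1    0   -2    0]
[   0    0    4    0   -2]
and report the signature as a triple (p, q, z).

Answer: (1, 3, 1)

Derivation:
step 0: pivot -1 → sign −
step 1: pivot -7 → sign −
step 2: pivot -1 → sign −
step 3: pivot 2/7 → sign +
step 4: row/col 4 already zero → sign 0
signature = (1, 3, 1)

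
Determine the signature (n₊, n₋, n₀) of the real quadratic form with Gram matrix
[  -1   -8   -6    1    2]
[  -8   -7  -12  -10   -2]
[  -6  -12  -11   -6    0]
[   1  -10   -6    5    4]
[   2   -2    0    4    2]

step 0: pivot -1 → sign −
step 1: pivot 57 → sign +
step 2: pivot 43/19 → sign +
step 3: pivot 6/43 → sign +
step 4: row/col 4 already zero → sign 0
signature = (3, 1, 1)

Answer: (3, 1, 1)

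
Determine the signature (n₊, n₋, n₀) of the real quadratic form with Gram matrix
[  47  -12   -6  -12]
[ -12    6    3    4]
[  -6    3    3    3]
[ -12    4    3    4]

Answer: (3, 1, 0)

Derivation:
step 0: pivot 47 → sign +
step 1: pivot 138/47 → sign +
step 2: pivot 3/2 → sign +
step 3: pivot -2/69 → sign −
signature = (3, 1, 0)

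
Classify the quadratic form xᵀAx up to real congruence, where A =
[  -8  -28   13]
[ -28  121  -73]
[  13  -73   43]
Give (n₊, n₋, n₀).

step 0: pivot -8 → sign −
step 1: pivot 219 → sign +
step 2: pivot 3/584 → sign +
signature = (2, 1, 0)

Answer: (2, 1, 0)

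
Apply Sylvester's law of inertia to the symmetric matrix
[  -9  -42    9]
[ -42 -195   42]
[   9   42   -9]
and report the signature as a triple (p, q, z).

Answer: (1, 1, 1)

Derivation:
step 0: pivot -9 → sign −
step 1: pivot 1 → sign +
step 2: row/col 2 already zero → sign 0
signature = (1, 1, 1)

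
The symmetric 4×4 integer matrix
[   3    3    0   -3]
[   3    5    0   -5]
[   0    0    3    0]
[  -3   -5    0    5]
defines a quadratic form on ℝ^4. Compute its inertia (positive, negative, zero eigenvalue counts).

Answer: (3, 0, 1)

Derivation:
step 0: pivot 3 → sign +
step 1: pivot 2 → sign +
step 2: pivot 3 → sign +
step 3: row/col 3 already zero → sign 0
signature = (3, 0, 1)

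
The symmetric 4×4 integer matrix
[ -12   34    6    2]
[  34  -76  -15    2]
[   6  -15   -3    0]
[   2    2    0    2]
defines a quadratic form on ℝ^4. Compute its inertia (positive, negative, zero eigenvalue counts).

Answer: (1, 3, 0)

Derivation:
step 0: pivot -12 → sign −
step 1: pivot 61/3 → sign +
step 2: pivot -12/61 → sign −
step 3: pivot -1/4 → sign −
signature = (1, 3, 0)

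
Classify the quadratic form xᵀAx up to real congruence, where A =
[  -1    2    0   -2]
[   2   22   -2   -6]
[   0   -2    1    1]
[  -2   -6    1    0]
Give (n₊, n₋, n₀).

Answer: (3, 1, 0)

Derivation:
step 0: pivot -1 → sign −
step 1: pivot 26 → sign +
step 2: pivot 11/13 → sign +
step 3: pivot 1/11 → sign +
signature = (3, 1, 0)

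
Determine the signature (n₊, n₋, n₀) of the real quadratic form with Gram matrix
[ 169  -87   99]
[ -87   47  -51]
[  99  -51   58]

step 0: pivot 169 → sign +
step 1: pivot 374/169 → sign +
step 2: pivot 1/187 → sign +
signature = (3, 0, 0)

Answer: (3, 0, 0)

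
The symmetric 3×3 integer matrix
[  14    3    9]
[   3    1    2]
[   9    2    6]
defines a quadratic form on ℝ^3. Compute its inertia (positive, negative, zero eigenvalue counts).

Answer: (3, 0, 0)

Derivation:
step 0: pivot 14 → sign +
step 1: pivot 5/14 → sign +
step 2: pivot 1/5 → sign +
signature = (3, 0, 0)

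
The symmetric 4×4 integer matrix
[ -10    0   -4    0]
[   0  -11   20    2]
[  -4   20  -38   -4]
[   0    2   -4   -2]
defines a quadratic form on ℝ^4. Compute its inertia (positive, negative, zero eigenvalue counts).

Answer: (1, 3, 0)

Derivation:
step 0: pivot -10 → sign −
step 1: pivot -11 → sign −
step 2: pivot -2/55 → sign −
step 3: pivot 2 → sign +
signature = (1, 3, 0)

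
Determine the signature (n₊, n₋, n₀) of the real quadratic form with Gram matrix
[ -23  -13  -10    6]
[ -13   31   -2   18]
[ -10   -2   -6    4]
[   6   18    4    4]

Answer: (1, 2, 1)

Derivation:
step 0: pivot -23 → sign −
step 1: pivot 882/23 → sign +
step 2: pivot -2 → sign −
step 3: row/col 3 already zero → sign 0
signature = (1, 2, 1)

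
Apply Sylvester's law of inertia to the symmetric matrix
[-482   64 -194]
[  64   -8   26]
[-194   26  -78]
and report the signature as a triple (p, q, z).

Answer: (1, 2, 0)

Derivation:
step 0: pivot -482 → sign −
step 1: pivot 120/241 → sign +
step 2: pivot -1/30 → sign −
signature = (1, 2, 0)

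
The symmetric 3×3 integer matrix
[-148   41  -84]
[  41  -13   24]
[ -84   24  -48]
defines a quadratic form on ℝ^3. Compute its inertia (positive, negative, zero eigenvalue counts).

step 0: pivot -148 → sign −
step 1: pivot -243/148 → sign −
step 2: row/col 2 already zero → sign 0
signature = (0, 2, 1)

Answer: (0, 2, 1)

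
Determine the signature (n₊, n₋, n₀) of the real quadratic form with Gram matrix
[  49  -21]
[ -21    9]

Answer: (1, 0, 1)

Derivation:
step 0: pivot 49 → sign +
step 1: row/col 1 already zero → sign 0
signature = (1, 0, 1)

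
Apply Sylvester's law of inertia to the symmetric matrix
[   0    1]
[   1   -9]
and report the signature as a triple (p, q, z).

step 0: pivot -9 → sign −
step 1: pivot 1/9 → sign +
signature = (1, 1, 0)

Answer: (1, 1, 0)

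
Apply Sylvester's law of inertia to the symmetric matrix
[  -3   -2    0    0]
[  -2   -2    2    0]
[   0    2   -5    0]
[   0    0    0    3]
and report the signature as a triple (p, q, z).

Answer: (2, 2, 0)

Derivation:
step 0: pivot -3 → sign −
step 1: pivot -2/3 → sign −
step 2: pivot 1 → sign +
step 3: pivot 3 → sign +
signature = (2, 2, 0)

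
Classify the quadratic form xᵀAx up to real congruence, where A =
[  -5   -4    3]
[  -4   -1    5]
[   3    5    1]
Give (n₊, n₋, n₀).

step 0: pivot -5 → sign −
step 1: pivot 11/5 → sign +
step 2: pivot -3/11 → sign −
signature = (1, 2, 0)

Answer: (1, 2, 0)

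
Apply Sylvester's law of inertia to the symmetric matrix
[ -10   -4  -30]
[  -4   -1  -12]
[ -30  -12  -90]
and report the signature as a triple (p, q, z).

Answer: (1, 1, 1)

Derivation:
step 0: pivot -10 → sign −
step 1: pivot 3/5 → sign +
step 2: row/col 2 already zero → sign 0
signature = (1, 1, 1)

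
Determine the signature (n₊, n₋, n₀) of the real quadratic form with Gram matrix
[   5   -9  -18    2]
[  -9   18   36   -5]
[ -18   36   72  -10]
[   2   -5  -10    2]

step 0: pivot 5 → sign +
step 1: pivot 9/5 → sign +
step 2: pivot 1/9 → sign +
step 3: row/col 3 already zero → sign 0
signature = (3, 0, 1)

Answer: (3, 0, 1)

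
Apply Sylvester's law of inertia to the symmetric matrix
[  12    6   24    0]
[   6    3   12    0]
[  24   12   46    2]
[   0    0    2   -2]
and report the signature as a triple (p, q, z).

step 0: pivot 12 → sign +
step 1: pivot -2 → sign −
step 2: row/col 2 already zero → sign 0
step 3: row/col 3 already zero → sign 0
signature = (1, 1, 2)

Answer: (1, 1, 2)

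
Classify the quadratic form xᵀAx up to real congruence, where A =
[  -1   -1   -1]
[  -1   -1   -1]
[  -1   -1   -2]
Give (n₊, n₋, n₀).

Answer: (0, 2, 1)

Derivation:
step 0: pivot -1 → sign −
step 1: pivot -1 → sign −
step 2: row/col 2 already zero → sign 0
signature = (0, 2, 1)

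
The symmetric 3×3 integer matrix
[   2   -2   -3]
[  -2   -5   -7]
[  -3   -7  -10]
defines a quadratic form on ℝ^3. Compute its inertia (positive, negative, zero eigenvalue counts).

Answer: (1, 2, 0)

Derivation:
step 0: pivot 2 → sign +
step 1: pivot -7 → sign −
step 2: pivot -3/14 → sign −
signature = (1, 2, 0)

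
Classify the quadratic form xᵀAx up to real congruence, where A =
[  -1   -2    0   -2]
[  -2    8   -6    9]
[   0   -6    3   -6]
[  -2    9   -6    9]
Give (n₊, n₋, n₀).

step 0: pivot -1 → sign −
step 1: pivot 12 → sign +
step 2: pivot -13/12 → sign −
step 3: pivot 3/13 → sign +
signature = (2, 2, 0)

Answer: (2, 2, 0)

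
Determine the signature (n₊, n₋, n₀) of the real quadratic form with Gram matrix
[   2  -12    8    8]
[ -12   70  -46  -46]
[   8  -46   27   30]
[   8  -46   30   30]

Answer: (1, 2, 1)

Derivation:
step 0: pivot 2 → sign +
step 1: pivot -2 → sign −
step 2: pivot -3 → sign −
step 3: row/col 3 already zero → sign 0
signature = (1, 2, 1)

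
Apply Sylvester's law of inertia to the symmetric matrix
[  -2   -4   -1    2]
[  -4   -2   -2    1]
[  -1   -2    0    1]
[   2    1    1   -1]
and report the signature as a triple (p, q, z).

step 0: pivot -2 → sign −
step 1: pivot 6 → sign +
step 2: pivot 1/2 → sign +
step 3: pivot -1/2 → sign −
signature = (2, 2, 0)

Answer: (2, 2, 0)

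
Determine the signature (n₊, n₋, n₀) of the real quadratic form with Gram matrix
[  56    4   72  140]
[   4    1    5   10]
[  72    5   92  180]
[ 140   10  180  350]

step 0: pivot 56 → sign +
step 1: pivot 5/7 → sign +
step 2: pivot -3/5 → sign −
step 3: row/col 3 already zero → sign 0
signature = (2, 1, 1)

Answer: (2, 1, 1)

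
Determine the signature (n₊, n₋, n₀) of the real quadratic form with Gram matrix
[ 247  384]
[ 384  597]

Answer: (2, 0, 0)

Derivation:
step 0: pivot 247 → sign +
step 1: pivot 3/247 → sign +
signature = (2, 0, 0)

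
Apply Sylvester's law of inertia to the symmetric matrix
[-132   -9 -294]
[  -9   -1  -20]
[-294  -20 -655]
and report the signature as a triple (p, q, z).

step 0: pivot -132 → sign −
step 1: pivot -17/44 → sign −
step 2: pivot -3/17 → sign −
signature = (0, 3, 0)

Answer: (0, 3, 0)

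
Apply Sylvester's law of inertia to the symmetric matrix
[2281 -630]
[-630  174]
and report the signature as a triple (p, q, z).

step 0: pivot 2281 → sign +
step 1: pivot -6/2281 → sign −
signature = (1, 1, 0)

Answer: (1, 1, 0)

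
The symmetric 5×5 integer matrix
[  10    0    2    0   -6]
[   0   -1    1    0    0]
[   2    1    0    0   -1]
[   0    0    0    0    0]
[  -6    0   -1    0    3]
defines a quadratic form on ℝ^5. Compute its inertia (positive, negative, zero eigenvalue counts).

Answer: (2, 2, 1)

Derivation:
step 0: pivot 10 → sign +
step 1: pivot -1 → sign −
step 2: pivot 3/5 → sign +
step 3: pivot -2/3 → sign −
step 4: row/col 4 already zero → sign 0
signature = (2, 2, 1)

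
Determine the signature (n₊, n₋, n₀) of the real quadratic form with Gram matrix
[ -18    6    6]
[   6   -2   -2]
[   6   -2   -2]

step 0: pivot -18 → sign −
step 1: row/col 1 already zero → sign 0
step 2: row/col 2 already zero → sign 0
signature = (0, 1, 2)

Answer: (0, 1, 2)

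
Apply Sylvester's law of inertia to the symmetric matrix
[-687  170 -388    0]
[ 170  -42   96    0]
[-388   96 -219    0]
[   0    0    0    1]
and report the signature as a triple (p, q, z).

Answer: (3, 1, 0)

Derivation:
step 0: pivot -687 → sign −
step 1: pivot 46/687 → sign +
step 2: pivot 3/23 → sign +
step 3: pivot 1 → sign +
signature = (3, 1, 0)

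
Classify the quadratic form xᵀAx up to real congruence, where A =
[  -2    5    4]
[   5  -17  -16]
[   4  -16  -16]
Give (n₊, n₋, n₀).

step 0: pivot -2 → sign −
step 1: pivot -9/2 → sign −
step 2: row/col 2 already zero → sign 0
signature = (0, 2, 1)

Answer: (0, 2, 1)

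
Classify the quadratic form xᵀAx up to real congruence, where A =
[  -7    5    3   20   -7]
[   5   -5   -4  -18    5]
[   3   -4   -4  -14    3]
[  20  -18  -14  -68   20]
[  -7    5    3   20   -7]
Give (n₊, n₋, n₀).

step 0: pivot -7 → sign −
step 1: pivot -10/7 → sign −
step 2: pivot -3/10 → sign −
step 3: row/col 3 already zero → sign 0
step 4: row/col 4 already zero → sign 0
signature = (0, 3, 2)

Answer: (0, 3, 2)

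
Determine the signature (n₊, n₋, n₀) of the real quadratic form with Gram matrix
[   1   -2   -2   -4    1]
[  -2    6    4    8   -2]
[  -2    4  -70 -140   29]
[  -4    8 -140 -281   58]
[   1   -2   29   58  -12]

Answer: (2, 3, 0)

Derivation:
step 0: pivot 1 → sign +
step 1: pivot 2 → sign +
step 2: pivot -74 → sign −
step 3: pivot -1 → sign −
step 4: pivot -1/74 → sign −
signature = (2, 3, 0)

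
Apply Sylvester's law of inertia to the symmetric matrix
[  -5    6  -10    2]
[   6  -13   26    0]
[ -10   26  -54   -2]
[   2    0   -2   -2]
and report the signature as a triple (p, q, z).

Answer: (0, 3, 1)

Derivation:
step 0: pivot -5 → sign −
step 1: pivot -29/5 → sign −
step 2: pivot -6/29 → sign −
step 3: row/col 3 already zero → sign 0
signature = (0, 3, 1)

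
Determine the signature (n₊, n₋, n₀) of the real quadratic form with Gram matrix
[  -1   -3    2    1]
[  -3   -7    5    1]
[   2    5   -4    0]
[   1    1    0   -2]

step 0: pivot -1 → sign −
step 1: pivot 2 → sign +
step 2: pivot -1/2 → sign −
step 3: pivot -1 → sign −
signature = (1, 3, 0)

Answer: (1, 3, 0)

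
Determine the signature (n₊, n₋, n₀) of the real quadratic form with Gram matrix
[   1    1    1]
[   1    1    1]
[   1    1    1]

Answer: (1, 0, 2)

Derivation:
step 0: pivot 1 → sign +
step 1: row/col 1 already zero → sign 0
step 2: row/col 2 already zero → sign 0
signature = (1, 0, 2)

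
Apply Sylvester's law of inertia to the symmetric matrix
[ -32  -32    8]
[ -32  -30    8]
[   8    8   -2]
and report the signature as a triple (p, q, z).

step 0: pivot -32 → sign −
step 1: pivot 2 → sign +
step 2: row/col 2 already zero → sign 0
signature = (1, 1, 1)

Answer: (1, 1, 1)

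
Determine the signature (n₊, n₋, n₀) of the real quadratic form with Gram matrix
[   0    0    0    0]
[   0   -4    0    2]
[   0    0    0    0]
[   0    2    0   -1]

step 0: pivot -4 → sign −
step 1: row/col 1 already zero → sign 0
step 2: row/col 2 already zero → sign 0
step 3: row/col 3 already zero → sign 0
signature = (0, 1, 3)

Answer: (0, 1, 3)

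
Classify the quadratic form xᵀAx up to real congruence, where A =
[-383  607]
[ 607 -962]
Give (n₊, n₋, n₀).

step 0: pivot -383 → sign −
step 1: pivot 3/383 → sign +
signature = (1, 1, 0)

Answer: (1, 1, 0)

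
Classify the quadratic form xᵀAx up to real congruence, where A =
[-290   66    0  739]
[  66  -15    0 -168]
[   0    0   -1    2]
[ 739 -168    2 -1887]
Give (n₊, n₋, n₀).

step 0: pivot -290 → sign −
step 1: pivot 3/145 → sign +
step 2: pivot -1 → sign −
step 3: pivot -3/2 → sign −
signature = (1, 3, 0)

Answer: (1, 3, 0)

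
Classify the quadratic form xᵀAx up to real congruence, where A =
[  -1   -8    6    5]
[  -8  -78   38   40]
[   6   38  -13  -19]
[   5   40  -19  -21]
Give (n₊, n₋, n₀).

step 0: pivot -1 → sign −
step 1: pivot -14 → sign −
step 2: pivot 211/7 → sign +
step 3: pivot -3/211 → sign −
signature = (1, 3, 0)

Answer: (1, 3, 0)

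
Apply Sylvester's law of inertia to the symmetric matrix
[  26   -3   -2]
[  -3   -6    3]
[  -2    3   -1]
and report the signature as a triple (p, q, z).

step 0: pivot 26 → sign +
step 1: pivot -165/26 → sign −
step 2: pivot 3/55 → sign +
signature = (2, 1, 0)

Answer: (2, 1, 0)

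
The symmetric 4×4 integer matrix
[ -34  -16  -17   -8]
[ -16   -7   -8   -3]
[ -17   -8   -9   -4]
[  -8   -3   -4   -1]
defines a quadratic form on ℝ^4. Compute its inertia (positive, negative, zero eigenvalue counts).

Answer: (1, 3, 0)

Derivation:
step 0: pivot -34 → sign −
step 1: pivot 9/17 → sign +
step 2: pivot -1/2 → sign −
step 3: pivot -2/9 → sign −
signature = (1, 3, 0)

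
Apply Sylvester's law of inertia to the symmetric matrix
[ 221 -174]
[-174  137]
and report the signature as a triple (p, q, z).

step 0: pivot 221 → sign +
step 1: pivot 1/221 → sign +
signature = (2, 0, 0)

Answer: (2, 0, 0)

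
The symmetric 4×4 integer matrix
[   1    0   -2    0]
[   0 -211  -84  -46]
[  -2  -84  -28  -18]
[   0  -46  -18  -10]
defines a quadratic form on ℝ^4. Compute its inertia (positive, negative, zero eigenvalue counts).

Answer: (2, 2, 0)

Derivation:
step 0: pivot 1 → sign +
step 1: pivot -211 → sign −
step 2: pivot 304/211 → sign +
step 3: pivot -3/76 → sign −
signature = (2, 2, 0)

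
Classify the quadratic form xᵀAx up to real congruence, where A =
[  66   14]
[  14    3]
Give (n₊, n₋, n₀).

Answer: (2, 0, 0)

Derivation:
step 0: pivot 66 → sign +
step 1: pivot 1/33 → sign +
signature = (2, 0, 0)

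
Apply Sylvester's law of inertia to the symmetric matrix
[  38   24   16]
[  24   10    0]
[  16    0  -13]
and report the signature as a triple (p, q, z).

Answer: (2, 1, 0)

Derivation:
step 0: pivot 38 → sign +
step 1: pivot -98/19 → sign −
step 2: pivot 3/49 → sign +
signature = (2, 1, 0)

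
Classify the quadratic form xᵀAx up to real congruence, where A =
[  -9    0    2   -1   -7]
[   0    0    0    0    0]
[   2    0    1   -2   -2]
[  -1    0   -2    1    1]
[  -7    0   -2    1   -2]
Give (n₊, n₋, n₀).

Answer: (2, 2, 1)

Derivation:
step 0: pivot -9 → sign −
step 1: pivot 13/9 → sign +
step 2: pivot -30/13 → sign −
step 3: pivot 3/5 → sign +
step 4: row/col 4 already zero → sign 0
signature = (2, 2, 1)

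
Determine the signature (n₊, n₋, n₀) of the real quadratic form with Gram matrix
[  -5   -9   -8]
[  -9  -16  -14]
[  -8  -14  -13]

Answer: (1, 2, 0)

Derivation:
step 0: pivot -5 → sign −
step 1: pivot 1/5 → sign +
step 2: pivot -1 → sign −
signature = (1, 2, 0)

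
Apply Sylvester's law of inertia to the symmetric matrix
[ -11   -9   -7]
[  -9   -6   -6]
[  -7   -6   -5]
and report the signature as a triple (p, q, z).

Answer: (1, 2, 0)

Derivation:
step 0: pivot -11 → sign −
step 1: pivot 15/11 → sign +
step 2: pivot -3/5 → sign −
signature = (1, 2, 0)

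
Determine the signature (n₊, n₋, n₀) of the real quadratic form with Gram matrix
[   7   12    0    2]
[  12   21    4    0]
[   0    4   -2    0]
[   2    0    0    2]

Answer: (3, 1, 0)

Derivation:
step 0: pivot 7 → sign +
step 1: pivot 3/7 → sign +
step 2: pivot -118/3 → sign −
step 3: pivot 2/59 → sign +
signature = (3, 1, 0)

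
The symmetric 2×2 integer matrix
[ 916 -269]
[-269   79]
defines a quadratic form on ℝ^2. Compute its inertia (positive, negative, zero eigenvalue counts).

step 0: pivot 916 → sign +
step 1: pivot 3/916 → sign +
signature = (2, 0, 0)

Answer: (2, 0, 0)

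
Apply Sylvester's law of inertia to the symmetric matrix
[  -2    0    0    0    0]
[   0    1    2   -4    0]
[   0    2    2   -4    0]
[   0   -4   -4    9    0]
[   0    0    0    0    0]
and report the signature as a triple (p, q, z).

step 0: pivot -2 → sign −
step 1: pivot 1 → sign +
step 2: pivot -2 → sign −
step 3: pivot 1 → sign +
step 4: row/col 4 already zero → sign 0
signature = (2, 2, 1)

Answer: (2, 2, 1)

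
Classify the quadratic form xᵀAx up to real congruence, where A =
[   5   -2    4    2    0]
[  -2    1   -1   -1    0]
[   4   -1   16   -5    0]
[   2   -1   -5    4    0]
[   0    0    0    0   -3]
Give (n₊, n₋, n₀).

Answer: (3, 2, 0)

Derivation:
step 0: pivot 5 → sign +
step 1: pivot 1/5 → sign +
step 2: pivot 11 → sign +
step 3: pivot -3/11 → sign −
step 4: pivot -3 → sign −
signature = (3, 2, 0)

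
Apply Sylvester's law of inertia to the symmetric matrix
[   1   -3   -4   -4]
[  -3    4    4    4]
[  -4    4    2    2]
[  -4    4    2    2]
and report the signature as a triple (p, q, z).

Answer: (1, 2, 1)

Derivation:
step 0: pivot 1 → sign +
step 1: pivot -5 → sign −
step 2: pivot -6/5 → sign −
step 3: row/col 3 already zero → sign 0
signature = (1, 2, 1)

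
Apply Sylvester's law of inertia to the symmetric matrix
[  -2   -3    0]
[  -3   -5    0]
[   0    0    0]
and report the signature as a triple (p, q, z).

Answer: (0, 2, 1)

Derivation:
step 0: pivot -2 → sign −
step 1: pivot -1/2 → sign −
step 2: row/col 2 already zero → sign 0
signature = (0, 2, 1)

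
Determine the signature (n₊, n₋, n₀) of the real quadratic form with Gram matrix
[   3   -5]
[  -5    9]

step 0: pivot 3 → sign +
step 1: pivot 2/3 → sign +
signature = (2, 0, 0)

Answer: (2, 0, 0)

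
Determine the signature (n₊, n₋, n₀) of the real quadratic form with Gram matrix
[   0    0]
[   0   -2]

Answer: (0, 1, 1)

Derivation:
step 0: pivot -2 → sign −
step 1: row/col 1 already zero → sign 0
signature = (0, 1, 1)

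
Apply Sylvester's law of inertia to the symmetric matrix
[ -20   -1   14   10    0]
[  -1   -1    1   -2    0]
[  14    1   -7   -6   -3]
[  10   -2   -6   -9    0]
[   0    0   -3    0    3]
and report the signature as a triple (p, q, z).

step 0: pivot -20 → sign −
step 1: pivot -19/20 → sign −
step 2: pivot 55/19 → sign +
step 3: pivot 141/55 → sign +
step 4: pivot -6/47 → sign −
signature = (2, 3, 0)

Answer: (2, 3, 0)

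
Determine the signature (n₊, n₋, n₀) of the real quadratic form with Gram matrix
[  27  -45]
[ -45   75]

Answer: (1, 0, 1)

Derivation:
step 0: pivot 27 → sign +
step 1: row/col 1 already zero → sign 0
signature = (1, 0, 1)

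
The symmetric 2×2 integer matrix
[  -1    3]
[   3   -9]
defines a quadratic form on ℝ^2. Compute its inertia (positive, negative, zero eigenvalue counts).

Answer: (0, 1, 1)

Derivation:
step 0: pivot -1 → sign −
step 1: row/col 1 already zero → sign 0
signature = (0, 1, 1)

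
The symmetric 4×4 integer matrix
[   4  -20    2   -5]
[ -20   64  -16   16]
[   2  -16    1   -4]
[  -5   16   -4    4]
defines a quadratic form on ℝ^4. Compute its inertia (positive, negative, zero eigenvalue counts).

step 0: pivot 4 → sign +
step 1: pivot -36 → sign −
step 2: pivot 1 → sign +
step 3: row/col 3 already zero → sign 0
signature = (2, 1, 1)

Answer: (2, 1, 1)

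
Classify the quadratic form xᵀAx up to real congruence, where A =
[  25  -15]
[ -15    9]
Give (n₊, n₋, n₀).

step 0: pivot 25 → sign +
step 1: row/col 1 already zero → sign 0
signature = (1, 0, 1)

Answer: (1, 0, 1)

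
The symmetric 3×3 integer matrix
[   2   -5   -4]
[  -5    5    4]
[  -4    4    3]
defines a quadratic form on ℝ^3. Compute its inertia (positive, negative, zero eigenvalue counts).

step 0: pivot 2 → sign +
step 1: pivot -15/2 → sign −
step 2: pivot -1/5 → sign −
signature = (1, 2, 0)

Answer: (1, 2, 0)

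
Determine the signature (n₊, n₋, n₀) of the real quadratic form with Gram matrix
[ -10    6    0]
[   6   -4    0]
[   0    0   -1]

Answer: (0, 3, 0)

Derivation:
step 0: pivot -10 → sign −
step 1: pivot -2/5 → sign −
step 2: pivot -1 → sign −
signature = (0, 3, 0)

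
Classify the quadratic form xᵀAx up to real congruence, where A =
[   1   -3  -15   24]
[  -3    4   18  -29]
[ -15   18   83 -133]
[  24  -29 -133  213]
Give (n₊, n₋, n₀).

step 0: pivot 1 → sign +
step 1: pivot -5 → sign −
step 2: pivot 19/5 → sign +
step 3: pivot -6/19 → sign −
signature = (2, 2, 0)

Answer: (2, 2, 0)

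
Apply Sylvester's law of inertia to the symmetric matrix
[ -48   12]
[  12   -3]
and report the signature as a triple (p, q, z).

Answer: (0, 1, 1)

Derivation:
step 0: pivot -48 → sign −
step 1: row/col 1 already zero → sign 0
signature = (0, 1, 1)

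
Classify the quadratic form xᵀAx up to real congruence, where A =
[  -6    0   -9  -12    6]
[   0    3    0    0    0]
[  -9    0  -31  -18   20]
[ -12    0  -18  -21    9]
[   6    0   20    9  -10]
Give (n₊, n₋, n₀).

step 0: pivot -6 → sign −
step 1: pivot 3 → sign +
step 2: pivot -35/2 → sign −
step 3: pivot 3 → sign +
step 4: pivot -3/35 → sign −
signature = (2, 3, 0)

Answer: (2, 3, 0)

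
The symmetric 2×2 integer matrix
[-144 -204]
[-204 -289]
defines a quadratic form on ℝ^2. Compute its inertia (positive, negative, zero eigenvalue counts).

Answer: (0, 1, 1)

Derivation:
step 0: pivot -144 → sign −
step 1: row/col 1 already zero → sign 0
signature = (0, 1, 1)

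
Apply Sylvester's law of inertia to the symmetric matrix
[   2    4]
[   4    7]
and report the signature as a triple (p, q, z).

step 0: pivot 2 → sign +
step 1: pivot -1 → sign −
signature = (1, 1, 0)

Answer: (1, 1, 0)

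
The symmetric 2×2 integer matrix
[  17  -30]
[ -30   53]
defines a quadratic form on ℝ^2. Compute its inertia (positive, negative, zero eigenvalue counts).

step 0: pivot 17 → sign +
step 1: pivot 1/17 → sign +
signature = (2, 0, 0)

Answer: (2, 0, 0)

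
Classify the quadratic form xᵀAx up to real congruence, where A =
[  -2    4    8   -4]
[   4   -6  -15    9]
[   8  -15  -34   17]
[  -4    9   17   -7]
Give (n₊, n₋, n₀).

step 0: pivot -2 → sign −
step 1: pivot 2 → sign +
step 2: pivot -5/2 → sign −
step 3: pivot 3/5 → sign +
signature = (2, 2, 0)

Answer: (2, 2, 0)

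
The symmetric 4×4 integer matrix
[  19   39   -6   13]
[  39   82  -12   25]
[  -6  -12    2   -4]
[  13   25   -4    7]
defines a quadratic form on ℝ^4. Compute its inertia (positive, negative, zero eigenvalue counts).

step 0: pivot 19 → sign +
step 1: pivot 37/19 → sign +
step 2: pivot 2/37 → sign +
step 3: pivot -6 → sign −
signature = (3, 1, 0)

Answer: (3, 1, 0)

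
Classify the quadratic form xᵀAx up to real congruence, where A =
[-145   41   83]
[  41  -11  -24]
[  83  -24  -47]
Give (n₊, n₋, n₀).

step 0: pivot -145 → sign −
step 1: pivot 86/145 → sign +
step 2: pivot 3/86 → sign +
signature = (2, 1, 0)

Answer: (2, 1, 0)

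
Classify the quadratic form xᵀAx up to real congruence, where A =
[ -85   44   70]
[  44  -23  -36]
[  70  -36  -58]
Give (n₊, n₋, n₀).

Answer: (0, 3, 0)

Derivation:
step 0: pivot -85 → sign −
step 1: pivot -19/85 → sign −
step 2: pivot -2/19 → sign −
signature = (0, 3, 0)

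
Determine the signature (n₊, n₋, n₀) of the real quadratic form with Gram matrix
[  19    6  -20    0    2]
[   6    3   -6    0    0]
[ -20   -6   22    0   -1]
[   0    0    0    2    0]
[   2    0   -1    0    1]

step 0: pivot 19 → sign +
step 1: pivot 21/19 → sign +
step 2: pivot 6/7 → sign +
step 3: pivot 2 → sign +
step 4: pivot -3/2 → sign −
signature = (4, 1, 0)

Answer: (4, 1, 0)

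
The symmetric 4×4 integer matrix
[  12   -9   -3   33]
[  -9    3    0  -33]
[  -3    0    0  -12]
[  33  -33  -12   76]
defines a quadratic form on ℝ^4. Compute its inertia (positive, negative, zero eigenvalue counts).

step 0: pivot 12 → sign +
step 1: pivot -15/4 → sign −
step 2: pivot 3/5 → sign +
step 3: pivot 1 → sign +
signature = (3, 1, 0)

Answer: (3, 1, 0)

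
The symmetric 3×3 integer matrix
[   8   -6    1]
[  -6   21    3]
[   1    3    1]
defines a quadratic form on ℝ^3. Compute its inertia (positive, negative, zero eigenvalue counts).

Answer: (3, 0, 0)

Derivation:
step 0: pivot 8 → sign +
step 1: pivot 33/2 → sign +
step 2: pivot 1/44 → sign +
signature = (3, 0, 0)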